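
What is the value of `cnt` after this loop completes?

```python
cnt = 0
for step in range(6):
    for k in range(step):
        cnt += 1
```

Triangle number: 0+1+2+...+5
`cnt` takes the values: 0 → 1 → 2 → 3 → 4 → 5 → 6 → 7 → 8 → 9 → 10 → 11 → 12 → 13 → 14 → 15

Answer: 15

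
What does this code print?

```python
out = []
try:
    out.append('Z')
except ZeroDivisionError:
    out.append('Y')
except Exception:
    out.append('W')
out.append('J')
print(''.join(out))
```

Execution trace: 'Z' (try body, no exception) → 'J' (after the try/except). Output: ZJ

Answer: ZJ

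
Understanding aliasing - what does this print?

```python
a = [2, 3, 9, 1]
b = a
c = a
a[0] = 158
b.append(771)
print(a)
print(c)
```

Key concept: multiple aliases.
Step by step:
`a = [2, 3, 9, 1]` → a = [2, 3, 9, 1]
`b = a` → b = [2, 3, 9, 1] (same object as a)
`c = a` → c = [2, 3, 9, 1] (same object as a, b)
`a[0] = 158` → a = [158, 3, 9, 1] (same object as b, c); b = [158, 3, 9, 1] (same object as a, c); c = [158, 3, 9, 1] (same object as a, b)
`b.append(771)` → a = [158, 3, 9, 1, 771] (same object as b, c); b = [158, 3, 9, 1, 771] (same object as a, c); c = [158, 3, 9, 1, 771] (same object as a, b)
`print(a)` → prints [158, 3, 9, 1, 771]
`print(c)` → prints [158, 3, 9, 1, 771]

Answer:
[158, 3, 9, 1, 771]
[158, 3, 9, 1, 771]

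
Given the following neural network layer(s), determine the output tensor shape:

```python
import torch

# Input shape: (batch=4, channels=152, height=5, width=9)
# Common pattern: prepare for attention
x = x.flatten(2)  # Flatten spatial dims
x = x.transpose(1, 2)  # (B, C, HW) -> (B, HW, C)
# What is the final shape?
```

Input: (4, 152, 5, 9) -> after flatten(2): (4, 152, 45) -> Output: (4, 45, 152)

Answer: (4, 45, 152)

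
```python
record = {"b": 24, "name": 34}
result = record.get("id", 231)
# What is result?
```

Trace:
`record = {"b": 24, "name": 34}` → record = {'b': 24, 'name': 34}
`result = record.get("id", 231)` → result = 231
So result = 231

Answer: 231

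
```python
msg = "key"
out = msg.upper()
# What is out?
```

Trace:
`msg = "key"` → msg = 'key'
`out = msg.upper()` → out = 'KEY'
So out = 'KEY'

Answer: 'KEY'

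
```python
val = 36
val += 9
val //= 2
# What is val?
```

Trace:
`val = 36` → val = 36
`val += 9` → val = 45
`val //= 2` → val = 22
So val = 22

Answer: 22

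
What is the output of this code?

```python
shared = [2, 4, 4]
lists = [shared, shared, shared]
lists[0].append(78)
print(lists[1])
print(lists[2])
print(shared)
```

Key concept: list of same reference.
Step by step:
`shared = [2, 4, 4]` → shared = [2, 4, 4]
`lists = [shared, shared, shared]` → lists = [[2, 4, 4], [2, 4, 4], [2, 4, 4]]
`lists[0].append(78)` → shared = [2, 4, 4, 78]; lists = [[2, 4, 4, 78], [2, 4, 4, 78], [2, 4, 4, 78]]
`print(lists[1])` → prints [2, 4, 4, 78]
`print(lists[2])` → prints [2, 4, 4, 78]
`print(shared)` → prints [2, 4, 4, 78]

Answer:
[2, 4, 4, 78]
[2, 4, 4, 78]
[2, 4, 4, 78]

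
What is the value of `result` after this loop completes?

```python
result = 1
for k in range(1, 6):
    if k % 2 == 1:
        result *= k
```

Product of odd numbers 1 to 5
`result` takes the values: 1 → 3 → 15

Answer: 15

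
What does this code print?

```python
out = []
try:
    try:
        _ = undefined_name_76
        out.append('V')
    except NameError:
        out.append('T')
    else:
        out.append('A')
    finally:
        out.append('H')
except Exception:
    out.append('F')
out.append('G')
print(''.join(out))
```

Execution trace: 'T' (inner except NameError) → 'H' (inner finally) → 'G' (after the try/except). Output: THG

Answer: THG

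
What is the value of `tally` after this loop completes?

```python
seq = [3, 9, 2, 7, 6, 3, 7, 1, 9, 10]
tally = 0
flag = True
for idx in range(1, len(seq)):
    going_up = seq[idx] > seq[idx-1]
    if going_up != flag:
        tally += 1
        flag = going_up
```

Count direction changes in [3, 9, 2, 7, 6, 3, 7, 1, 9, 10]
`tally` takes the values: 0 → 1 → 2 → 3 → 4 → 5 → 6

Answer: 6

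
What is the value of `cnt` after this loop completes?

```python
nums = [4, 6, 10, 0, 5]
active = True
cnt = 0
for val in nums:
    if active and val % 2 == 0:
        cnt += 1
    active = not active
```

Count even values at even positions
`cnt` takes the values: 0 → 1 → 2

Answer: 2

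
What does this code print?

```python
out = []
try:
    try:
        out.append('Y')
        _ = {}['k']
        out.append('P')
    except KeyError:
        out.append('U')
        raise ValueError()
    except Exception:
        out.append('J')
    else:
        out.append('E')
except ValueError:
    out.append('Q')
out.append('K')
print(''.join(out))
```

Execution trace: 'Y' (inner try body) → 'U' (inner except KeyError) → 'Q' (outer except ValueError) → 'K' (after the try/except). Output: YUQK

Answer: YUQK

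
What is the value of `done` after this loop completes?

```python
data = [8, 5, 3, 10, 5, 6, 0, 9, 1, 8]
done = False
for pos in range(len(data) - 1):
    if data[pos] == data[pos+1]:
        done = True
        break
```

Check consecutive duplicates in [8, 5, 3, 10, 5, 6, 0, 9, 1, 8]
`done` takes the values: False

Answer: False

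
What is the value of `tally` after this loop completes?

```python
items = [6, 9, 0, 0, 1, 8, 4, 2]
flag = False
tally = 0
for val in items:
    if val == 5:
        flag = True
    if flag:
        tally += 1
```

Count elements after first 5 in [6, 9, 0, 0, 1, 8, 4, 2]
`tally` takes the values: 0

Answer: 0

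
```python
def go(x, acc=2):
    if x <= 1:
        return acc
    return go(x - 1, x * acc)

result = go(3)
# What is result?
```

Accumulator trace (n, acc): (3, 2) -> (2, 6) -> (1, 12) -> return 12

Answer: 12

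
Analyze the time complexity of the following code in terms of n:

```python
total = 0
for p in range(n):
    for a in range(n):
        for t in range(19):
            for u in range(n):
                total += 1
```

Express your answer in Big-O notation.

Each loop level contributes: n × n × 1 × n. Multiplying the contributions gives O(n^3).

Answer: O(n^3)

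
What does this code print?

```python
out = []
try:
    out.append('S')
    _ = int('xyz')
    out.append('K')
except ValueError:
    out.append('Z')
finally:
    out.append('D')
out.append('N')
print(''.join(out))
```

Execution trace: 'S' (try body) → 'Z' (except ValueError) → 'D' (finally) → 'N' (after the try/except). Output: SZDN

Answer: SZDN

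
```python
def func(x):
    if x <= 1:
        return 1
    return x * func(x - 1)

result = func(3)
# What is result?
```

func(3) = 3 * 2 * 1 = 6

Answer: 6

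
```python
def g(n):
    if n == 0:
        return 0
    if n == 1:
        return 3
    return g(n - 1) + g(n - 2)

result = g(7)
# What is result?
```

Build up from base cases: g(0)=0, g(1)=3, g(2)=3, g(3)=6, g(4)=9, g(5)=15, g(6)=24, ..., g(7)=39

Answer: 39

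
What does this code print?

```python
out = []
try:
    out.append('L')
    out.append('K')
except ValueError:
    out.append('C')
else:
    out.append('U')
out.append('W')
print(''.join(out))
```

Execution trace: 'L' (try body) → 'K' (try body, no exception) → 'U' (else) → 'W' (after the try/except). Output: LKUW

Answer: LKUW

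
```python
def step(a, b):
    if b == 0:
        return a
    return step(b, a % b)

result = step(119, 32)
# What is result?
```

step(119, 32) -> step(32, 23) -> step(23, 9) -> step(9, 5) -> step(5, 4) -> step(4, 1) -> step(1, 0) -> 1

Answer: 1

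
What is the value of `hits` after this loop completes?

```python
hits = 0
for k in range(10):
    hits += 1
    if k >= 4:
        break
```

Loop breaks when k reaches 4, hits is 5
`hits` takes the values: 0 → 1 → 2 → 3 → 4 → 5

Answer: 5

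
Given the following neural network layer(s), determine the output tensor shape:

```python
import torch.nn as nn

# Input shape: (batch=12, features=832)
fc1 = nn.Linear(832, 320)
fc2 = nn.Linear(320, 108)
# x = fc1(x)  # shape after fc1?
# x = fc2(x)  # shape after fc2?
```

Input: (12, 832) -> after fc1: (12, 320) -> Output: (12, 108)

Answer: (12, 108)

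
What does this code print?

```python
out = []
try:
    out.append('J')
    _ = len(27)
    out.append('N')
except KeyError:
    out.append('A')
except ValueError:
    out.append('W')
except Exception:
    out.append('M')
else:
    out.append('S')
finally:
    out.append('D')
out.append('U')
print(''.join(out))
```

Execution trace: 'J' (try body) → 'M' (except Exception) → 'D' (finally) → 'U' (after the try/except). Output: JMDU

Answer: JMDU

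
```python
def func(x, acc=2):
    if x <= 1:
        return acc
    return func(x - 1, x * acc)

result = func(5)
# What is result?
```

Accumulator trace (n, acc): (5, 2) -> (4, 10) -> (3, 40) -> (2, 120) -> (1, 240) -> return 240

Answer: 240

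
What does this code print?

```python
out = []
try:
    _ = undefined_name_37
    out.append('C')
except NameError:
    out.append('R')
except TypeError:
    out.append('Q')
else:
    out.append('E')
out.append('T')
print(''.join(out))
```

Execution trace: 'R' (except NameError) → 'T' (after the try/except). Output: RT

Answer: RT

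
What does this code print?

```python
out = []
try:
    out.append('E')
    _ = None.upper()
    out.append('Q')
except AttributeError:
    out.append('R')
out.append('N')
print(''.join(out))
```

Execution trace: 'E' (try body) → 'R' (except AttributeError) → 'N' (after the try/except). Output: ERN

Answer: ERN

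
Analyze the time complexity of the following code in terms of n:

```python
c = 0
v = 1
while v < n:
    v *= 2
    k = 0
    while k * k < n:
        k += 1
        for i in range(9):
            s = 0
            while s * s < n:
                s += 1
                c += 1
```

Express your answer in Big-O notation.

Each loop level contributes: log n × √n × 1 × √n. Multiplying the contributions gives O(n log n).

Answer: O(n log n)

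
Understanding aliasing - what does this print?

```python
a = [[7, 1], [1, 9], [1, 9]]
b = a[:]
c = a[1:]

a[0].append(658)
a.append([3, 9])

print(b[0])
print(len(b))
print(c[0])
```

Key concept: slice with nested mutation.
Step by step:
`a = [[7, 1], [1, 9], [1, 9]]` → a = [[7, 1], [1, 9], [1, 9]]
`b = a[:]` → b = [[7, 1], [1, 9], [1, 9]]
`c = a[1:]` → c = [[1, 9], [1, 9]]
`a[0].append(658)` → a = [[7, 1, 658], [1, 9], [1, 9]]; b = [[7, 1, 658], [1, 9], [1, 9]]
`a.append([3, 9])` → a = [[7, 1, 658], [1, 9], [1, 9], [3, 9]]
`print(b[0])` → prints [7, 1, 658]
`print(len(b))` → prints 3
`print(c[0])` → prints [1, 9]

Answer:
[7, 1, 658]
3
[1, 9]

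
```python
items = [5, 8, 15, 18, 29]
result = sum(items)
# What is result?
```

Trace:
`items = [5, 8, 15, 18, 29]` → items = [5, 8, 15, 18, 29]
`result = sum(items)` → result = 75
So result = 75

Answer: 75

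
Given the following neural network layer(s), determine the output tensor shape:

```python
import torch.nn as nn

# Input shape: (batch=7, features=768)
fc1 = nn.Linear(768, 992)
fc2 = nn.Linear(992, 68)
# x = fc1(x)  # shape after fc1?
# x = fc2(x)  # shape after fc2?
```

Input: (7, 768) -> after fc1: (7, 992) -> Output: (7, 68)

Answer: (7, 68)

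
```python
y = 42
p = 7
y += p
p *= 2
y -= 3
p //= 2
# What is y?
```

Trace:
`y = 42` → y = 42
`p = 7` → p = 7
`y += p` → y = 49
`p *= 2` → p = 14
`y -= 3` → y = 46
`p //= 2` → p = 7
So y = 46

Answer: 46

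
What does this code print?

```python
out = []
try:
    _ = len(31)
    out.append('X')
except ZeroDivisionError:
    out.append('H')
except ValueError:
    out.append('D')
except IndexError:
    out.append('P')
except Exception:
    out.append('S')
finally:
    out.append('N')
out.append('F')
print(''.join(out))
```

Execution trace: 'S' (except Exception) → 'N' (finally) → 'F' (after the try/except). Output: SNF

Answer: SNF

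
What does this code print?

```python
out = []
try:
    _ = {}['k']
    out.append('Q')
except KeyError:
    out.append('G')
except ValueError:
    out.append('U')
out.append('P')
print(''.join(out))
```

Execution trace: 'G' (except KeyError) → 'P' (after the try/except). Output: GP

Answer: GP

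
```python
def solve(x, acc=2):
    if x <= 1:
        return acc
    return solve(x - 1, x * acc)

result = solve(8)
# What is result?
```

Accumulator trace (n, acc): (8, 2) -> (7, 16) -> (6, 112) -> (5, 672) -> (4, 3360) -> (3, 13440) -> (2, 40320) -> (1, 80640) -> return 80640

Answer: 80640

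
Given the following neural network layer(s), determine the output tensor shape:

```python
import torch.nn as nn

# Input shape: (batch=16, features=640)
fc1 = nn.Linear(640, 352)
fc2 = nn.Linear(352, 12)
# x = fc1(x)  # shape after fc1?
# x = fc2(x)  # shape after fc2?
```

Input: (16, 640) -> after fc1: (16, 352) -> Output: (16, 12)

Answer: (16, 12)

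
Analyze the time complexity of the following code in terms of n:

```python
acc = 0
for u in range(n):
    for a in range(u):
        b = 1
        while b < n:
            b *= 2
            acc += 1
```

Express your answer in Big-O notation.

Each loop level contributes: n × n × log n. Multiplying the contributions gives O(n^2 log n).

Answer: O(n^2 log n)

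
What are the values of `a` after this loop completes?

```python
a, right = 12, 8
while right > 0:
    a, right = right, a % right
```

GCD of 12 and 8
`a` takes the values: 12 → 8 → 4

Answer: 4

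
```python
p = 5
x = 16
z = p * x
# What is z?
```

Trace:
`p = 5` → p = 5
`x = 16` → x = 16
`z = p * x` → z = 80
So z = 80

Answer: 80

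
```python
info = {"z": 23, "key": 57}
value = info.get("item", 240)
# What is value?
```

Trace:
`info = {"z": 23, "key": 57}` → info = {'z': 23, 'key': 57}
`value = info.get("item", 240)` → value = 240
So value = 240

Answer: 240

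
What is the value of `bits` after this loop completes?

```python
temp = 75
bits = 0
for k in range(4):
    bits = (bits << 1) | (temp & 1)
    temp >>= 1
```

Reverse lowest 4 bits of 75
`bits` takes the values: 0 → 1 → 3 → 6 → 13

Answer: 13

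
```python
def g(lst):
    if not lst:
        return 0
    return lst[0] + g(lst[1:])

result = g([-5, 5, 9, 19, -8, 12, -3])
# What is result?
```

(-5) + 5 + 9 + 19 + (-8) + 12 + (-3) + 0 = 29

Answer: 29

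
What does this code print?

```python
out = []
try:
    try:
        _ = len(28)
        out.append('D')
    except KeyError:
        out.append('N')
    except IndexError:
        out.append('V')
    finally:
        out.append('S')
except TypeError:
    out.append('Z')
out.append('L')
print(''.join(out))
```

Execution trace: 'S' (finally) → 'Z' (outer except TypeError) → 'L' (after the try/except). Output: SZL

Answer: SZL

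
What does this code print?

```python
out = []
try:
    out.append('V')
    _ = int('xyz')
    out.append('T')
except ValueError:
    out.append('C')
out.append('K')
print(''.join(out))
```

Execution trace: 'V' (try body) → 'C' (except ValueError) → 'K' (after the try/except). Output: VCK

Answer: VCK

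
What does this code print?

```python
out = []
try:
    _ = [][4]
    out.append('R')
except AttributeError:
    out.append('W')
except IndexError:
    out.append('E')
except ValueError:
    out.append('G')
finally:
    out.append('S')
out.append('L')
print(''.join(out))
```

Execution trace: 'E' (except IndexError) → 'S' (finally) → 'L' (after the try/except). Output: ESL

Answer: ESL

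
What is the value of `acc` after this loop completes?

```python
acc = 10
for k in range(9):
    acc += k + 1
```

Start at 10, add 1 to 9 = 55
`acc` takes the values: 10 → 11 → 13 → 16 → 20 → 25 → 31 → 38 → 46 → 55

Answer: 55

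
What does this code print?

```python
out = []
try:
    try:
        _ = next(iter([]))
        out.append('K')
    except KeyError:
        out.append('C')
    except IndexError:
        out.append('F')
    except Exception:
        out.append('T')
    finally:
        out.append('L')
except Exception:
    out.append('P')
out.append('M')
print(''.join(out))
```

Execution trace: 'T' (inner except Exception) → 'L' (inner finally) → 'M' (after the try/except). Output: TLM

Answer: TLM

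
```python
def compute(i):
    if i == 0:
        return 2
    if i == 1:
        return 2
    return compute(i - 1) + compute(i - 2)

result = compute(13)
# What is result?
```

Build up from base cases: compute(0)=2, compute(1)=2, compute(2)=4, compute(3)=6, compute(4)=10, compute(5)=16, compute(6)=26, ..., compute(13)=754

Answer: 754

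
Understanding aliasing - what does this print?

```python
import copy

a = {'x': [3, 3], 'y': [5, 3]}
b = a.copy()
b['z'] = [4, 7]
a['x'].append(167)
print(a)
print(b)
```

Key concept: shallow copy of dict with mutable values.
Step by step:
`a = {'x': [3, 3], 'y': [5, 3]}` → a = {'x': [3, 3], 'y': [5, 3]}
`b = a.copy()` → b = {'x': [3, 3], 'y': [5, 3]}
`b['z'] = [4, 7]` → b = {'x': [3, 3], 'y': [5, 3], 'z': [4, 7]}
`a['x'].append(167)` → a = {'x': [3, 3, 167], 'y': [5, 3]}; b = {'x': [3, 3, 167], 'y': [5, 3], 'z': [4, 7]}
`print(a)` → prints {'x': [3, 3, 167], 'y': [5, 3]}
`print(b)` → prints {'x': [3, 3, 167], 'y': [5, 3], 'z': [4, 7]}

Answer:
{'x': [3, 3, 167], 'y': [5, 3]}
{'x': [3, 3, 167], 'y': [5, 3], 'z': [4, 7]}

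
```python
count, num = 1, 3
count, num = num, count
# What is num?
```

Trace:
`count, num = 1, 3` → count = 1; num = 3
`count, num = num, count` → count = 3; num = 1
So num = 1

Answer: 1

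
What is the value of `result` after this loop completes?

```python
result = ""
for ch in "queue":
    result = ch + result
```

Reverse 'queue'
`result` takes the values: "" → "q" → "uq" → "euq" → "ueuq" → "eueuq"

Answer: "eueuq"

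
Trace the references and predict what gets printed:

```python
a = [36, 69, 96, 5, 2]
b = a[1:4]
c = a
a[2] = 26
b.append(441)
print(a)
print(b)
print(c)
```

Key concept: slice vs alias.
Step by step:
`a = [36, 69, 96, 5, 2]` → a = [36, 69, 96, 5, 2]
`b = a[1:4]` → b = [69, 96, 5]
`c = a` → c = [36, 69, 96, 5, 2] (same object as a)
`a[2] = 26` → a = [36, 69, 26, 5, 2] (same object as c); c = [36, 69, 26, 5, 2] (same object as a)
`b.append(441)` → b = [69, 96, 5, 441]
`print(a)` → prints [36, 69, 26, 5, 2]
`print(b)` → prints [69, 96, 5, 441]
`print(c)` → prints [36, 69, 26, 5, 2]

Answer:
[36, 69, 26, 5, 2]
[69, 96, 5, 441]
[36, 69, 26, 5, 2]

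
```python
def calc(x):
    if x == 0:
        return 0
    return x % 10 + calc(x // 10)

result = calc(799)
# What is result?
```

Sum of digits of 799: 9 + 9 + 7 = 25

Answer: 25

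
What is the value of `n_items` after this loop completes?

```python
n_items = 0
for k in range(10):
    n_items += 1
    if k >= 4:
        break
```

Loop breaks when k reaches 4, n_items is 5
`n_items` takes the values: 0 → 1 → 2 → 3 → 4 → 5

Answer: 5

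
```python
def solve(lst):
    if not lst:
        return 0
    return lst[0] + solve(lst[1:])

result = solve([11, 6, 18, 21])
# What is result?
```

11 + 6 + 18 + 21 + 0 = 56

Answer: 56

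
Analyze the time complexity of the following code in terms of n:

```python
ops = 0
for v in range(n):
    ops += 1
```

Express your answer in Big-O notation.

Each loop level contributes: n. Multiplying the contributions gives O(n).

Answer: O(n)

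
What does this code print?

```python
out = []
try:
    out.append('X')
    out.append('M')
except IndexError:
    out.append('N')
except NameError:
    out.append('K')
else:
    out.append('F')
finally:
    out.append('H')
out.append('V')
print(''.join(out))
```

Execution trace: 'X' (try body) → 'M' (try body, no exception) → 'F' (else) → 'H' (finally) → 'V' (after the try/except). Output: XMFHV

Answer: XMFHV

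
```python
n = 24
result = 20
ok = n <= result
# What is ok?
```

Trace:
`n = 24` → n = 24
`result = 20` → result = 20
`ok = n <= result` → ok = False
So ok = False

Answer: False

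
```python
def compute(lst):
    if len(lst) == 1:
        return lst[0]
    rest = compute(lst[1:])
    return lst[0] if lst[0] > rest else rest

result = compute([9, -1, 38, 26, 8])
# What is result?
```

Recursive max over [9, -1, 38, 26, 8] = 38

Answer: 38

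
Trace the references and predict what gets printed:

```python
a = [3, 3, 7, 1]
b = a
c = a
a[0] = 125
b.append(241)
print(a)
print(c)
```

Key concept: multiple aliases.
Step by step:
`a = [3, 3, 7, 1]` → a = [3, 3, 7, 1]
`b = a` → b = [3, 3, 7, 1] (same object as a)
`c = a` → c = [3, 3, 7, 1] (same object as a, b)
`a[0] = 125` → a = [125, 3, 7, 1] (same object as b, c); b = [125, 3, 7, 1] (same object as a, c); c = [125, 3, 7, 1] (same object as a, b)
`b.append(241)` → a = [125, 3, 7, 1, 241] (same object as b, c); b = [125, 3, 7, 1, 241] (same object as a, c); c = [125, 3, 7, 1, 241] (same object as a, b)
`print(a)` → prints [125, 3, 7, 1, 241]
`print(c)` → prints [125, 3, 7, 1, 241]

Answer:
[125, 3, 7, 1, 241]
[125, 3, 7, 1, 241]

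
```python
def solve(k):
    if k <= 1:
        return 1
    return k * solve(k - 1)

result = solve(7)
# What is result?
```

solve(7) = 7 * 6 * 5 * 4 * 3 * 2 * 1 = 5040

Answer: 5040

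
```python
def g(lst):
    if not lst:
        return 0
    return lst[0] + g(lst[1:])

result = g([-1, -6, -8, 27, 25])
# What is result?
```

(-1) + (-6) + (-8) + 27 + 25 + 0 = 37

Answer: 37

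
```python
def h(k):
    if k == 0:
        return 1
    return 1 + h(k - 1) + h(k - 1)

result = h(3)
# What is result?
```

h(k) = 1 + 2·h(k-1), h(0)=1. Closed form: (1+1)·2^3 - 1 = 15.

Answer: 15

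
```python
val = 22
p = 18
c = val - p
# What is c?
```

Trace:
`val = 22` → val = 22
`p = 18` → p = 18
`c = val - p` → c = 4
So c = 4

Answer: 4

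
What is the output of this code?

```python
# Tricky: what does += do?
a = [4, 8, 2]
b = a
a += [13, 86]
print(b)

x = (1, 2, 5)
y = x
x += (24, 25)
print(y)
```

Key concept: += behavior differs for mutable vs immutable.
Step by step:
`a = [4, 8, 2]` → a = [4, 8, 2]
`b = a` → b = [4, 8, 2] (same object as a)
`a += [13, 86]` → a = [4, 8, 2, 13, 86] (same object as b); b = [4, 8, 2, 13, 86] (same object as a)
`print(b)` → prints [4, 8, 2, 13, 86]
`x = (1, 2, 5)` → x = (1, 2, 5)
`y = x` → y = (1, 2, 5)
`x += (24, 25)` → x = (1, 2, 5, 24, 25)
`print(y)` → prints (1, 2, 5)

Answer:
[4, 8, 2, 13, 86]
(1, 2, 5)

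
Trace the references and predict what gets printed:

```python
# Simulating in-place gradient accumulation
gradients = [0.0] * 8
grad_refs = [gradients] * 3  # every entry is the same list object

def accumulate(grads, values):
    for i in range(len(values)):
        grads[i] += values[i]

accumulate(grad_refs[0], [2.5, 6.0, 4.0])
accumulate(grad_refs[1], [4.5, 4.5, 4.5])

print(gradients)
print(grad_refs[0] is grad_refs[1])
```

Key concept: gradient accumulation aliasing.
Step by step:
`gradients = [0.0] * 8` → gradients = [0.0, 0.0, 0.0, 0.0, 0.0, 0.0, 0.0, 0.0]
`grad_refs = [gradients] * 3` → grad_refs = [[0.0, 0.0, 0.0, 0.0, 0.0, 0.0, 0.0, 0.0], [0.0, 0.0, 0.0, 0.0, 0.0, 0.0, 0.0, 0.0], [0.0, 0.0, 0.0, 0.0, 0.0, 0.0, 0.0, 0.0]]
`accumulate(grad_refs[0], [2.5, 6.0, 4.0])` → gradients = [2.5, 6.0, 4.0, 0.0, 0.0, 0.0, 0.0, 0.0]; grad_refs = [[2.5, 6.0, 4.0, 0.0, 0.0, 0.0, 0.0, 0.0], [2.5, 6.0, 4.0, 0.0, 0.0, 0.0, 0.0, 0.0], [2.5, 6.0, 4.0, 0.0, 0.0, 0.0, 0.0, 0.0]]
`accumulate(grad_refs[1], [4.5, 4.5, 4.5])` → gradients = [7.0, 10.5, 8.5, 0.0, 0.0, 0.0, 0.0, 0.0]; grad_refs = [[7.0, 10.5, 8.5, 0.0, 0.0, 0.0, 0.0, 0.0], [7.0, 10.5, 8.5, 0.0, 0.0, 0.0, 0.0, 0.0], [7.0, 10.5, 8.5, 0.0, 0.0, 0.0, 0.0, 0.0]]
`print(gradients)` → prints [7.0, 10.5, 8.5, 0.0, 0.0, 0.0, 0.0, 0.0]
`print(grad_refs[0] is grad_refs[1])` → prints True

Answer:
[7.0, 10.5, 8.5, 0.0, 0.0, 0.0, 0.0, 0.0]
True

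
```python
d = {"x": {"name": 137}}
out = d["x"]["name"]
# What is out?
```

Trace:
`d = {"x": {"name": 137}}` → d = {'x': {'name': 137}}
`out = d["x"]["name"]` → out = 137
So out = 137

Answer: 137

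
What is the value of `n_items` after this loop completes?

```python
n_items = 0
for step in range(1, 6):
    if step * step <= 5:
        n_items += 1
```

Count numbers where step² ≤ 5
`n_items` takes the values: 0 → 1 → 2

Answer: 2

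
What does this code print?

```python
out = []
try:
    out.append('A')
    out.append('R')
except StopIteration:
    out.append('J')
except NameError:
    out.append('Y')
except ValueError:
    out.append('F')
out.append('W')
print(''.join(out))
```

Execution trace: 'A' (try body) → 'R' (try body, no exception) → 'W' (after the try/except). Output: ARW

Answer: ARW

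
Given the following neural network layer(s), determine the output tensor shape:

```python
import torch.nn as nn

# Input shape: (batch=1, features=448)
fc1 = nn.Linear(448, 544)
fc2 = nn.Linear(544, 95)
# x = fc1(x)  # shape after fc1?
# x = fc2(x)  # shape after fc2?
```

Input: (1, 448) -> after fc1: (1, 544) -> Output: (1, 95)

Answer: (1, 95)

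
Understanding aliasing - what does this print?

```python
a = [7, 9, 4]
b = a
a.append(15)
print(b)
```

Key concept: basic list aliasing.
Step by step:
`a = [7, 9, 4]` → a = [7, 9, 4]
`b = a` → b = [7, 9, 4] (same object as a)
`a.append(15)` → a = [7, 9, 4, 15] (same object as b); b = [7, 9, 4, 15] (same object as a)
`print(b)` → prints [7, 9, 4, 15]

Answer: [7, 9, 4, 15]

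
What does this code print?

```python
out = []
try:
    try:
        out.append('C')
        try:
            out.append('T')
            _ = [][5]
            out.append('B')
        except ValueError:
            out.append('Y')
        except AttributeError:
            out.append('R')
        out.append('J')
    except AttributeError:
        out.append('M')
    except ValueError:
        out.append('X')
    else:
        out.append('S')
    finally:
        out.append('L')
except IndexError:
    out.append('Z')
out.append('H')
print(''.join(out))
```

Execution trace: 'C' (try body) → 'T' (inner try body) → 'L' (finally) → 'Z' (outer except IndexError) → 'H' (after the try/except). Output: CTLZH

Answer: CTLZH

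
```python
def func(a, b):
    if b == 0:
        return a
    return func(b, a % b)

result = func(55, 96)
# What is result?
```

func(55, 96) -> func(96, 55) -> func(55, 41) -> func(41, 14) -> func(14, 13) -> func(13, 1) -> func(1, 0) -> 1

Answer: 1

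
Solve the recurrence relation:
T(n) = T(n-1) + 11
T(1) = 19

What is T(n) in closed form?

Unrolling: T(n) = T(1) + 11·(n-1) = 19 + 11(n-1) = 11n + 8.

Answer: T(n) = 11n + 8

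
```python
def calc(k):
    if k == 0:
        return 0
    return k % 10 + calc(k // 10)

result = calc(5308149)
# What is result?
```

Sum of digits of 5308149: 9 + 4 + 1 + 8 + 0 + 3 + 5 = 30

Answer: 30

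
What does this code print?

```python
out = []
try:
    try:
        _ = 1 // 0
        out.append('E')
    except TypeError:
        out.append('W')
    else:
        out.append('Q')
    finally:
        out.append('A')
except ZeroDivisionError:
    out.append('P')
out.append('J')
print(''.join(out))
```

Execution trace: 'A' (finally) → 'P' (outer except ZeroDivisionError) → 'J' (after the try/except). Output: APJ

Answer: APJ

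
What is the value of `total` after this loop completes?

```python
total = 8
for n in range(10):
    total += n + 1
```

Start at 8, add 1 to 10 = 63
`total` takes the values: 8 → 9 → 11 → 14 → 18 → 23 → 29 → 36 → 44 → 53 → 63

Answer: 63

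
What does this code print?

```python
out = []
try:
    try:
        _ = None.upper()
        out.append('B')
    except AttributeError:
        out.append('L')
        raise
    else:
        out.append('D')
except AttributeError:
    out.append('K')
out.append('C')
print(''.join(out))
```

Execution trace: 'L' (inner except AttributeError) → 'K' (outer except AttributeError) → 'C' (after the try/except). Output: LKC

Answer: LKC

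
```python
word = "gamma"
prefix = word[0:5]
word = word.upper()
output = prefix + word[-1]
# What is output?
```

Trace:
`word = "gamma"` → word = 'gamma'
`prefix = word[0:5]` → prefix = 'gamma'
`word = word.upper()` → word = 'GAMMA'
`output = prefix + word[-1]` → output = 'gammaA'
So output = 'gammaA'

Answer: 'gammaA'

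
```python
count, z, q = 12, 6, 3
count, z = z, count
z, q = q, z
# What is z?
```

Trace:
`count, z, q = 12, 6, 3` → count = 12; z = 6; q = 3
`count, z = z, count` → count = 6; z = 12
`z, q = q, z` → z = 3; q = 12
So z = 3

Answer: 3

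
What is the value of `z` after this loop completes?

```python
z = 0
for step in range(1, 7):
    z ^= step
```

XOR of 1 to 6
`z` takes the values: 0 → 1 → 3 → 0 → 4 → 1 → 7

Answer: 7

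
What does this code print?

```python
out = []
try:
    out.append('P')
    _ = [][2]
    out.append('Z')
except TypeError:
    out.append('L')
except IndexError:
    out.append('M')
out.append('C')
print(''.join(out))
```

Execution trace: 'P' (try body) → 'M' (except IndexError) → 'C' (after the try/except). Output: PMC

Answer: PMC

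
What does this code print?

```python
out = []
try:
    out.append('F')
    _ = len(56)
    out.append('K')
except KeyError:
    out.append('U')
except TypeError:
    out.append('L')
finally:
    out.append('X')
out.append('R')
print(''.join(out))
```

Execution trace: 'F' (try body) → 'L' (except TypeError) → 'X' (finally) → 'R' (after the try/except). Output: FLXR

Answer: FLXR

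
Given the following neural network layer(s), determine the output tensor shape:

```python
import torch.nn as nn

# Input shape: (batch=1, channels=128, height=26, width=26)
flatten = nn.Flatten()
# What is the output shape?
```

Input: (1, 128, 26, 26) -> Output: (1, 86528)

Answer: (1, 86528)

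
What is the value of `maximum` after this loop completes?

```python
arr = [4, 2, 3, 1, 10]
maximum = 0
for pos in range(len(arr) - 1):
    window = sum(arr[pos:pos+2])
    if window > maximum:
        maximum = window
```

Max sum of 2-element window in [4, 2, 3, 1, 10]
`maximum` takes the values: 0 → 6 → 11

Answer: 11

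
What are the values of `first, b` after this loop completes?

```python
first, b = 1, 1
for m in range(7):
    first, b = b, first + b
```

Fibonacci: after 7 iterations
`first, b` takes the values: (1, 1) → (1, 2) → (2, 3) → (3, 5) → (5, 8) → (8, 13) → (13, 21) → (21, 34)

Answer: 21, 34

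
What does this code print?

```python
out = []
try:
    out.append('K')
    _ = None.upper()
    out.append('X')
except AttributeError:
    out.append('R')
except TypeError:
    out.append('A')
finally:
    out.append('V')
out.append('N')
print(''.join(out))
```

Execution trace: 'K' (try body) → 'R' (except AttributeError) → 'V' (finally) → 'N' (after the try/except). Output: KRVN

Answer: KRVN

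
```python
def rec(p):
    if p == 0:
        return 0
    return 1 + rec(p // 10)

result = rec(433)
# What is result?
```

Count of digits of 433: 3

Answer: 3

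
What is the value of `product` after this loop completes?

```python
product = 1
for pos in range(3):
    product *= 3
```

3^3 = 27
`product` takes the values: 1 → 3 → 9 → 27

Answer: 27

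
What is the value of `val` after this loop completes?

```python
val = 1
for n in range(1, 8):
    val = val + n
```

Start at 1, add 1 through 7
`val` takes the values: 1 → 2 → 4 → 7 → 11 → 16 → 22 → 29

Answer: 29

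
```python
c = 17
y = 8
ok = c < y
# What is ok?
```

Trace:
`c = 17` → c = 17
`y = 8` → y = 8
`ok = c < y` → ok = False
So ok = False

Answer: False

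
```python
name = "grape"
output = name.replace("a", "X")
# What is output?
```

Trace:
`name = "grape"` → name = 'grape'
`output = name.replace("a", "X")` → output = 'grXpe'
So output = 'grXpe'

Answer: 'grXpe'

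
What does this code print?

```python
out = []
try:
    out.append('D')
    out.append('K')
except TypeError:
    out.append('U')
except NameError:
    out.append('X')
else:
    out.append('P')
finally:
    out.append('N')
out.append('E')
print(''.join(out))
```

Execution trace: 'D' (try body) → 'K' (try body, no exception) → 'P' (else) → 'N' (finally) → 'E' (after the try/except). Output: DKPNE

Answer: DKPNE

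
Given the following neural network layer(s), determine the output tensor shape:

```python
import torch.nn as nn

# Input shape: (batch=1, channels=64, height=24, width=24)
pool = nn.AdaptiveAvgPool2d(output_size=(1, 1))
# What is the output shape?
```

Input: (1, 64, 24, 24) -> Output: (1, 64, 1, 1)

Answer: (1, 64, 1, 1)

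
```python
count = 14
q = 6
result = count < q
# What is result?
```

Trace:
`count = 14` → count = 14
`q = 6` → q = 6
`result = count < q` → result = False
So result = False

Answer: False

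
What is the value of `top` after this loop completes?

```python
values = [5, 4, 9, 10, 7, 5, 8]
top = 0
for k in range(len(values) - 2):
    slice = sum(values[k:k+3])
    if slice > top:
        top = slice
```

Max sum of 3-element window in [5, 4, 9, 10, 7, 5, 8]
`top` takes the values: 0 → 18 → 23 → 26

Answer: 26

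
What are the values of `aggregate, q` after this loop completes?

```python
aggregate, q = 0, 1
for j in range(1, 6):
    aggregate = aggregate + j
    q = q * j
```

Sum and factorial of 1 to 5
`aggregate, q` takes the values: (0, 1) → (1, 1) → (3, 1) → (3, 2) → (6, 2) → (6, 6) → (10, 6) → (10, 24) → (15, 24) → (15, 120)

Answer: 15, 120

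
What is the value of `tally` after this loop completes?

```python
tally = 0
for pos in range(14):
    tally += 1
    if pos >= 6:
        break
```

Loop breaks when pos reaches 6, tally is 7
`tally` takes the values: 0 → 1 → 2 → 3 → 4 → 5 → 6 → 7

Answer: 7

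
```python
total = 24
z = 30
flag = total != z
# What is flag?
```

Trace:
`total = 24` → total = 24
`z = 30` → z = 30
`flag = total != z` → flag = True
So flag = True

Answer: True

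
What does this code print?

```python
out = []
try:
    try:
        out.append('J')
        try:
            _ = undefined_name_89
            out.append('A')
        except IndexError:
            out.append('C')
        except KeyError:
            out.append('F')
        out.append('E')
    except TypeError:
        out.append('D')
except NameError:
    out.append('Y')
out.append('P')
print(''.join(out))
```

Execution trace: 'J' (try body) → 'Y' (outer except NameError) → 'P' (after the try/except). Output: JYP

Answer: JYP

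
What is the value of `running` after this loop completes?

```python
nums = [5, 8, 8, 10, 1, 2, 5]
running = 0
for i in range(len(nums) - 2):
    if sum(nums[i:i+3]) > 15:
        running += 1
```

Count windows with sum > 15
`running` takes the values: 0 → 1 → 2 → 3

Answer: 3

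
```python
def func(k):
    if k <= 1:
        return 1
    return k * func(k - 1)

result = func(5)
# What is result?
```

func(5) = 5 * 4 * 3 * 2 * 1 = 120

Answer: 120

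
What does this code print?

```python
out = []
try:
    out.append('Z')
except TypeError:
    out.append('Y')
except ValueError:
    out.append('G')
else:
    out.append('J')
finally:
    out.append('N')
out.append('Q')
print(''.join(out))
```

Execution trace: 'Z' (try body, no exception) → 'J' (else) → 'N' (finally) → 'Q' (after the try/except). Output: ZJNQ

Answer: ZJNQ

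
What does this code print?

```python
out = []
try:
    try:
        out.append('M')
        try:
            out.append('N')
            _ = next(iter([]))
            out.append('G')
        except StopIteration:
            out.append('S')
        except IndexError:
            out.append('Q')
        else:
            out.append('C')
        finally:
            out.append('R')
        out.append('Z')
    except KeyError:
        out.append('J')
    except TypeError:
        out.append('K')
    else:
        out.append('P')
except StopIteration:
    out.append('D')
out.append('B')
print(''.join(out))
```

Execution trace: 'M' (try body) → 'N' (inner try body) → 'S' (inner except StopIteration) → 'R' (inner finally) → 'Z' (try body, no exception) → 'P' (else) → 'B' (after the try/except). Output: MNSRZPB

Answer: MNSRZPB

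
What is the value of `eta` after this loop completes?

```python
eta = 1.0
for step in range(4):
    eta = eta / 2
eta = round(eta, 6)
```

Halving LR 4 times: 1 / 2^4
`eta` takes the values: 1.0 → 0.5 → 0.25 → 0.125 → 0.0625

Answer: 0.0625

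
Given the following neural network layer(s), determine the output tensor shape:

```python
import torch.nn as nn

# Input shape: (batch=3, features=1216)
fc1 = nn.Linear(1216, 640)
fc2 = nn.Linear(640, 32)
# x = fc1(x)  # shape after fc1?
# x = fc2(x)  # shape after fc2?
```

Input: (3, 1216) -> after fc1: (3, 640) -> Output: (3, 32)

Answer: (3, 32)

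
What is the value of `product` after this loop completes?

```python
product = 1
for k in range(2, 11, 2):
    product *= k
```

Product of even numbers 2 to 10
`product` takes the values: 1 → 2 → 8 → 48 → 384 → 3840

Answer: 3840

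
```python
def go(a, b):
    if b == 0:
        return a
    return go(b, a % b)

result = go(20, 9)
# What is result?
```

go(20, 9) -> go(9, 2) -> go(2, 1) -> go(1, 0) -> 1

Answer: 1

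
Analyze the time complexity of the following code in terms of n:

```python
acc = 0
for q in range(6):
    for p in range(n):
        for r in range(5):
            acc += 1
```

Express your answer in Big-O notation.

Each loop level contributes: 1 × n × 1. Multiplying the contributions gives O(n).

Answer: O(n)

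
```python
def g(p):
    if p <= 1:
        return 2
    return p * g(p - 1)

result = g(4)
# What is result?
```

g(4) = 4 * 3 * 2 * 2 = 48

Answer: 48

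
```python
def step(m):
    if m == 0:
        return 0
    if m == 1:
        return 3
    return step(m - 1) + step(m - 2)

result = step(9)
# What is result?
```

Build up from base cases: step(0)=0, step(1)=3, step(2)=3, step(3)=6, step(4)=9, step(5)=15, step(6)=24, ..., step(9)=102

Answer: 102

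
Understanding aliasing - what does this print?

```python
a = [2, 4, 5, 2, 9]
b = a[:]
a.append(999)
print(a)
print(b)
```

Key concept: slice [:] creates copy.
Step by step:
`a = [2, 4, 5, 2, 9]` → a = [2, 4, 5, 2, 9]
`b = a[:]` → b = [2, 4, 5, 2, 9]
`a.append(999)` → a = [2, 4, 5, 2, 9, 999]
`print(a)` → prints [2, 4, 5, 2, 9, 999]
`print(b)` → prints [2, 4, 5, 2, 9]

Answer:
[2, 4, 5, 2, 9, 999]
[2, 4, 5, 2, 9]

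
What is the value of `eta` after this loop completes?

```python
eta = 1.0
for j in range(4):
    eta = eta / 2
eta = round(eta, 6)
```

Halving LR 4 times: 1 / 2^4
`eta` takes the values: 1.0 → 0.5 → 0.25 → 0.125 → 0.0625

Answer: 0.0625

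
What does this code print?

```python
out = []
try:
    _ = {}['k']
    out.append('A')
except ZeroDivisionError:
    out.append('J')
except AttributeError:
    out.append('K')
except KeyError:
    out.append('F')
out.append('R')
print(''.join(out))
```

Execution trace: 'F' (except KeyError) → 'R' (after the try/except). Output: FR

Answer: FR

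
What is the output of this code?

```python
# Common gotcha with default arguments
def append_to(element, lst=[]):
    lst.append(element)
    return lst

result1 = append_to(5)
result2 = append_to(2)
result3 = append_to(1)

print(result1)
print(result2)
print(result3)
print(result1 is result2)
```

Key concept: mutable default argument gotcha.
Step by step:
`result1 = append_to(5)` → result1 = [5]
`result2 = append_to(2)` → result1 = [5, 2] (same object as result2); result2 = [5, 2] (same object as result1)
`result3 = append_to(1)` → result1 = [5, 2, 1] (same object as result2, result3); result2 = [5, 2, 1] (same object as result1, result3); result3 = [5, 2, 1] (same object as result1, result2)
`print(result1)` → prints [5, 2, 1]
`print(result2)` → prints [5, 2, 1]
`print(result3)` → prints [5, 2, 1]
`print(result1 is result2)` → prints True

Answer:
[5, 2, 1]
[5, 2, 1]
[5, 2, 1]
True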